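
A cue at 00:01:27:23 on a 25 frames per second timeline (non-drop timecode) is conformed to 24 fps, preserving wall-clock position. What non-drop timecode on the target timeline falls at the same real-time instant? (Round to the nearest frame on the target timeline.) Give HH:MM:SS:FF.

00:01:27:22

Source frame index: (0×3600 + 1×60 + 27) × 25 + 23 = 2198.
Real time: 2198 / (25) = 2198/25 s.
Target frame: (2198/25) × (24) = 52752/25 ≈ 2110.080 → 2110.
At 24 labels/s: frame 2110 → 00:01:27:22.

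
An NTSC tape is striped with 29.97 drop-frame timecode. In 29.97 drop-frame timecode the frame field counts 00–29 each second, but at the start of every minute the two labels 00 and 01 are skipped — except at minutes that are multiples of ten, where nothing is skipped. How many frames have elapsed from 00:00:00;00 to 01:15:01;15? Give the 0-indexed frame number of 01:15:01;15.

Complete 10-minute blocks: 7, each 17982 frames → 125874.
Remaining 5 whole minutes in the current block: 1800 + 4 × 1798 = 8992 frames.
Within the current minute: 1 × 30 + 15 − 2 = 43 (labels ;00/;01 skipped at this minute). Total = 125874 + 8992 + 43 = 134909.

134909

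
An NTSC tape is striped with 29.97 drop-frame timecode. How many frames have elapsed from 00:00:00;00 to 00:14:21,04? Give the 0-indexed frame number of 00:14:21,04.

Complete 10-minute blocks: 1, each 17982 frames → 17982.
Remaining 4 whole minutes in the current block: 1800 + 3 × 1798 = 7194 frames.
Within the current minute: 21 × 30 + 4 − 2 = 632 (labels ;00/;01 skipped at this minute). Total = 17982 + 7194 + 632 = 25808.

25808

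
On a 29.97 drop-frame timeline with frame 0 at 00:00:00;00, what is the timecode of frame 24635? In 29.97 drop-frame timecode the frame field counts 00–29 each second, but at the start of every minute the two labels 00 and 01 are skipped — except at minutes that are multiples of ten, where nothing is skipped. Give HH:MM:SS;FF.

00:13:41;29

Each 10-minute DF block holds 10 × 60 × 30 − 9 × 2 = 17982 frames. 24635 ÷ 17982 → 1 full block, remainder 6653.
Within the partial block the first minute is 1800 frames and each further minute 1798, so 3 further minute boundaries passed. Total skipped labels = 18 × 1 + 2 × 3 = 24.
Non-drop label index = 24635 + 24 = 24659; at 30 labels/s that is 00:13:41:29, i.e. DF 00:13:41;29.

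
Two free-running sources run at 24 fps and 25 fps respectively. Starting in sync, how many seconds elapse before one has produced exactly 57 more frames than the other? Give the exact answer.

57 seconds

The gap grows by |25 − 24| = 1 frame per second.
Time for a 57-frame gap: 57 ÷ (1) = 57 s.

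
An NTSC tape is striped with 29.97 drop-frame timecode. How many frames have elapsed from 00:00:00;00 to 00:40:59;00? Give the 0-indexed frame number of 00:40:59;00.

Complete 10-minute blocks: 4, each 17982 frames → 71928.
Remaining 0 whole minutes in the current block: 0 frames.
Within the current minute: 59 × 30 + 0 = 1770. Total = 71928 + 0 + 1770 = 73698.

73698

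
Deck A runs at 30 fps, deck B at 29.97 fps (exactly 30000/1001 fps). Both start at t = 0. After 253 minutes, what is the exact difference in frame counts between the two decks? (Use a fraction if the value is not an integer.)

253 min = 15180 s.
A emits 30 × 15180 = 455400 frames; B emits 30000/1001 × 15180 = 41400000/91.
Difference = 41400/91 frames (≈ 454.9451); B is behind A.

41400/91 frames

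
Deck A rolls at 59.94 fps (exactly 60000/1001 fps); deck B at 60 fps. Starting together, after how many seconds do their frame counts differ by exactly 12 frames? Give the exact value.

200.2 seconds

The gap grows by |60 − 60000/1001| = 60/1001 frames per second.
Time for a 12-frame gap: 12 ÷ (60/1001) = 200.2 s.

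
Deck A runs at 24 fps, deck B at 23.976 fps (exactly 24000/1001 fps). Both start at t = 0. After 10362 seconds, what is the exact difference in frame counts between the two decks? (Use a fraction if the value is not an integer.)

A emits 24 × 10362 = 248688 frames; B emits 24000/1001 × 10362 = 22608000/91.
Difference = 22608/91 frames (≈ 248.4396); B is behind A.

22608/91 frames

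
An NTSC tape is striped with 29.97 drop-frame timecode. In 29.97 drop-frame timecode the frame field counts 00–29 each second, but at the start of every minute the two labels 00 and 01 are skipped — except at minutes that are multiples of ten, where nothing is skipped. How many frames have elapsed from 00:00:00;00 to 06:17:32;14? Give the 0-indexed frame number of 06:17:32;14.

678894

As if non-drop at 30 labels/s: (6 × 3600 + 17 × 60 + 32) × 30 + 14 = 679574.
Minute boundaries passed: 377; those not divisible by 10: 377 − 37 = 340; dropped labels = 2 × 340 = 680.
Actual frame index = 679574 − 680 = 678894.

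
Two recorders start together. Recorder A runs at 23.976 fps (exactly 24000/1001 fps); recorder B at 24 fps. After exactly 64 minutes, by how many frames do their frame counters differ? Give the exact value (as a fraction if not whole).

92160/1001 frames

64 min = 3840 s.
A emits 24000/1001 × 3840 = 92160000/1001 frames; B emits 24 × 3840 = 92160.
Difference = 92160/1001 frames (≈ 92.0679); B is ahead of A.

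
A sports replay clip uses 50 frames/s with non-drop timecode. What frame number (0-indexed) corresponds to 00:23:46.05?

71305

Total seconds to the label: (0 × 3600 + 23 × 60 + 46) = 1426.
Frame index = 1426 × 50 + 5 = 71305.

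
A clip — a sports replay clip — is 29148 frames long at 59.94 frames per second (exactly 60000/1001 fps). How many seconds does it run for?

486.2858 seconds

Running time = 29148 / (60000/1001) = 486.2858 s.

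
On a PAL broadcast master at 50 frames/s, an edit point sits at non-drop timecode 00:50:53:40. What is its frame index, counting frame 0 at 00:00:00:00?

frame 152690

Total seconds to the label: (0 × 3600 + 50 × 60 + 53) = 3053.
Frame index = 3053 × 50 + 40 = 152690.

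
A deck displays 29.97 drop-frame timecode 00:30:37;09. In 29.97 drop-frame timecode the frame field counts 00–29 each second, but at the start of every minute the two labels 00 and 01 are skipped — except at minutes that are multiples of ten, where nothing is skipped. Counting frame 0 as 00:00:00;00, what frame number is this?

Complete 10-minute blocks: 3, each 17982 frames → 53946.
Remaining 0 whole minutes in the current block: 0 frames.
Within the current minute: 37 × 30 + 9 = 1119. Total = 53946 + 0 + 1119 = 55065.

55065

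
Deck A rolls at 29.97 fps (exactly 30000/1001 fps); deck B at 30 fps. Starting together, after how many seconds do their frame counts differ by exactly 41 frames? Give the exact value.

41041/30 seconds

The gap grows by |30 − 30000/1001| = 30/1001 frames per second.
Time for a 41-frame gap: 41 ÷ (30/1001) = 41041/30 s.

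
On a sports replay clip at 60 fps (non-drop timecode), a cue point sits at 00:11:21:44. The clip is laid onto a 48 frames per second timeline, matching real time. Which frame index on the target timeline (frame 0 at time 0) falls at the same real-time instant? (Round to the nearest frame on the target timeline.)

Source frame index: (0×3600 + 11×60 + 21) × 60 + 44 = 40904.
Real time: 40904 / (60) = 10226/15 s.
Target frame: (10226/15) × (48) = 163616/5 ≈ 32723.200 → 32723.

frame 32723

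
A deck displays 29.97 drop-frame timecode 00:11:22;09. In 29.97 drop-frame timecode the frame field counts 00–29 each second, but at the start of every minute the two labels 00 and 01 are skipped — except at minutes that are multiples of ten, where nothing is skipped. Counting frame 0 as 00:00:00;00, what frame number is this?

20449

Complete 10-minute blocks: 1, each 17982 frames → 17982.
Remaining 1 whole minute in the current block: 1800 + 0 × 1798 = 1800 frames.
Within the current minute: 22 × 30 + 9 − 2 = 667 (labels ;00/;01 skipped at this minute). Total = 17982 + 1800 + 667 = 20449.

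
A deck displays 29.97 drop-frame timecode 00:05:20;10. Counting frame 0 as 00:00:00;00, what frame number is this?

9600

As if non-drop at 30 labels/s: (0 × 3600 + 5 × 60 + 20) × 30 + 10 = 9610.
Minute boundaries passed: 5; those not divisible by 10: 5 − 0 = 5; dropped labels = 2 × 5 = 10.
Actual frame index = 9610 − 10 = 9600.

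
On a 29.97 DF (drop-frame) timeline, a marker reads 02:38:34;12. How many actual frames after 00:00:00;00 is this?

285146

Complete 10-minute blocks: 15, each 17982 frames → 269730.
Remaining 8 whole minutes in the current block: 1800 + 7 × 1798 = 14386 frames.
Within the current minute: 34 × 30 + 12 − 2 = 1030 (labels ;00/;01 skipped at this minute). Total = 269730 + 14386 + 1030 = 285146.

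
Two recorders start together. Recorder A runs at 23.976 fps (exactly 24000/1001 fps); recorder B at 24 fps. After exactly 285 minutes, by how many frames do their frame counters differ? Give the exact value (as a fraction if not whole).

285 min = 17100 s.
A emits 24000/1001 × 17100 = 410400000/1001 frames; B emits 24 × 17100 = 410400.
Difference = 410400/1001 frames (≈ 409.9900); B is ahead of A.

410400/1001 frames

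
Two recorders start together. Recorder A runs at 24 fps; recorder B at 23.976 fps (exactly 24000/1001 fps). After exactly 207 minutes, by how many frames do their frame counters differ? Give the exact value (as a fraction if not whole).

298080/1001 frames

207 min = 12420 s.
A emits 24 × 12420 = 298080 frames; B emits 24000/1001 × 12420 = 298080000/1001.
Difference = 298080/1001 frames (≈ 297.7822); B is behind A.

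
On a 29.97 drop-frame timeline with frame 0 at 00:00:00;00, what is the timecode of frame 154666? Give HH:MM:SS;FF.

01:26:00;22

Each 10-minute DF block holds 10 × 60 × 30 − 9 × 2 = 17982 frames. 154666 ÷ 17982 → 8 full blocks, remainder 10810.
Within the partial block the first minute is 1800 frames and each further minute 1798, so 6 further minute boundaries passed. Total skipped labels = 18 × 8 + 2 × 6 = 156.
Non-drop label index = 154666 + 156 = 154822; at 30 labels/s that is 01:26:00:22, i.e. DF 01:26:00;22.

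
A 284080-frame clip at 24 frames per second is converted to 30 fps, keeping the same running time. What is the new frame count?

355100 frames

Target frames = source frames × (target rate / source rate) = 284080 × (30)/(24) = 284080 × 5/4 = 355100.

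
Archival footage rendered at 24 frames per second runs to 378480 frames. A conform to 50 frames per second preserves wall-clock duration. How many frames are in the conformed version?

Target frames = source frames × (target rate / source rate) = 378480 × (50)/(24) = 378480 × 25/12 = 788500.

788500 frames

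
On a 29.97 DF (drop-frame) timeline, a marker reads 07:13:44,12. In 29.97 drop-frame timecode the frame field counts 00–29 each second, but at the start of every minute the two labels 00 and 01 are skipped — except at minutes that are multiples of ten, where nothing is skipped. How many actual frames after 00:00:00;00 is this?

As if non-drop at 30 labels/s: (7 × 3600 + 13 × 60 + 44) × 30 + 12 = 780732.
Minute boundaries passed: 433; those not divisible by 10: 433 − 43 = 390; dropped labels = 2 × 390 = 780.
Actual frame index = 780732 − 780 = 779952.

779952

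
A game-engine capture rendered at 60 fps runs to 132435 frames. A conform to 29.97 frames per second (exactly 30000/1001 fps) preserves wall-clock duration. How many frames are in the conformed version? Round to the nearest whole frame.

Frames at target rate = 132435 × (30000/1001) / (60) = 66217500/1001 ≈ 66151.349.
Nearest whole frame: 66151.

66151 frames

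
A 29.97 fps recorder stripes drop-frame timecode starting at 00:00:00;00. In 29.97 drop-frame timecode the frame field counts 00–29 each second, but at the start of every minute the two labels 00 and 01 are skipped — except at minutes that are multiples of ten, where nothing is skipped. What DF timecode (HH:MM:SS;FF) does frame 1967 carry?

00:01:05;19

Ten DF minutes hold 17982 frames, so frame 1967 lies in block 0 (frames 0–17981) with 1967 frames into that block.
The block's first minute is 1800 frames and the rest 1798 each; 1967 frames reaches minute 1, so 0 × 18 + 1 × 2 = 2 labels have been skipped so far.
Adding those back, label number 1967 + 2 = 1969 at 30 labels/s is 65 s + 19 f = 0 h 1 min 5 s frame 19, i.e. 00:01:05;19.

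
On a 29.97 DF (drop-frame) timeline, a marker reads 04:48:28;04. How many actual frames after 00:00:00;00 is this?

518724

As if non-drop at 30 labels/s: (4 × 3600 + 48 × 60 + 28) × 30 + 4 = 519244.
Minute boundaries passed: 288; those not divisible by 10: 288 − 28 = 260; dropped labels = 2 × 260 = 520.
Actual frame index = 519244 − 520 = 518724.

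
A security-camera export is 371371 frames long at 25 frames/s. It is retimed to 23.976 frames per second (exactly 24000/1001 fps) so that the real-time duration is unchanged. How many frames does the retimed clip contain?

356160 frames

Target frames = source frames × (target rate / source rate) = 371371 × (24000/1001)/(25) = 371371 × 960/1001 = 356160.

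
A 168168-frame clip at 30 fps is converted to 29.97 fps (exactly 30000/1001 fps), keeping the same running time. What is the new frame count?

Target frames = source frames × (target rate / source rate) = 168168 × (30000/1001)/(30) = 168168 × 1000/1001 = 168000.

168000 frames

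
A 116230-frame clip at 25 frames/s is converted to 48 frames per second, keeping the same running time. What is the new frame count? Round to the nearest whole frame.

Frames at target rate = 116230 × (48) / (25) = 1115808/5 ≈ 223161.600.
Nearest whole frame: 223162.

223162 frames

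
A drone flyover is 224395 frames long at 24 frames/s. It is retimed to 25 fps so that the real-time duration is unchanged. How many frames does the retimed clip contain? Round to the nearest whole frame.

233745 frames

Frames at target rate = 224395 × (25) / (24) = 5609875/24 ≈ 233744.792.
Nearest whole frame: 233745.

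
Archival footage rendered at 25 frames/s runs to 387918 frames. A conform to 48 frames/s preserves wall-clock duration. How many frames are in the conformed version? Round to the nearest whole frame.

744803 frames

Frames at target rate = 387918 × (48) / (25) = 18620064/25 ≈ 744802.560.
Nearest whole frame: 744803.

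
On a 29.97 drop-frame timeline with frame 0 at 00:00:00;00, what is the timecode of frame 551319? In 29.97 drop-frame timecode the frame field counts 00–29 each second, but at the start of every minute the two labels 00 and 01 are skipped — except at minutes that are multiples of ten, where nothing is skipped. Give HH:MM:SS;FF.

Each 10-minute DF block holds 10 × 60 × 30 − 9 × 2 = 17982 frames. 551319 ÷ 17982 → 30 full blocks, remainder 11859.
Within the partial block the first minute is 1800 frames and each further minute 1798, so 6 further minute boundaries passed. Total skipped labels = 18 × 30 + 2 × 6 = 552.
Non-drop label index = 551319 + 552 = 551871; at 30 labels/s that is 05:06:35:21, i.e. DF 05:06:35;21.

05:06:35;21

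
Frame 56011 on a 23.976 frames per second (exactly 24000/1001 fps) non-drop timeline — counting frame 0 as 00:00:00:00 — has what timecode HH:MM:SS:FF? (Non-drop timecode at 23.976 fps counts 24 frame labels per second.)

56011 ÷ 24 = 2333 full seconds, remainder 19 frames.
2333 s = 0 h 38 min 53 s.
Timecode: 00:38:53:19.

00:38:53:19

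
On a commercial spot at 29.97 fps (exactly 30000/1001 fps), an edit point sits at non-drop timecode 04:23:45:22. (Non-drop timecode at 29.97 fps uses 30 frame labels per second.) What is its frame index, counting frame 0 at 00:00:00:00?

474772

Total seconds to the label: (4 × 3600 + 23 × 60 + 45) = 15825.
Frame index = 15825 × 30 + 22 = 474772.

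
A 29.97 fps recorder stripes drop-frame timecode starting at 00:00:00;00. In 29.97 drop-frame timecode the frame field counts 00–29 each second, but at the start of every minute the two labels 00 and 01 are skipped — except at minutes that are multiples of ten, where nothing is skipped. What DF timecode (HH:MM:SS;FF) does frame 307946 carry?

02:51:15;04

Each 10-minute DF block holds 10 × 60 × 30 − 9 × 2 = 17982 frames. 307946 ÷ 17982 → 17 full blocks, remainder 2252.
Within the partial block the first minute is 1800 frames and each further minute 1798, so 1 further minute boundary passed. Total skipped labels = 18 × 17 + 2 × 1 = 308.
Non-drop label index = 307946 + 308 = 308254; at 30 labels/s that is 02:51:15:04, i.e. DF 02:51:15;04.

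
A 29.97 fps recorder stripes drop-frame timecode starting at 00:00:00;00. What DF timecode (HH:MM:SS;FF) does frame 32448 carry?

Ten DF minutes hold 17982 frames, so frame 32448 lies in block 1 (frames 17982–35963) with 14466 frames into that block.
The block's first minute is 1800 frames and the rest 1798 each; 14466 frames reaches minute 8, so 1 × 18 + 8 × 2 = 34 labels have been skipped so far.
Adding those back, label number 32448 + 34 = 32482 at 30 labels/s is 1082 s + 22 f = 0 h 18 min 2 s frame 22, i.e. 00:18:02;22.

00:18:02;22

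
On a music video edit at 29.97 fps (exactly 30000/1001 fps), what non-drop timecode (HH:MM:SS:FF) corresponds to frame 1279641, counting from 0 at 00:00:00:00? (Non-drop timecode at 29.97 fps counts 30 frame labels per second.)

11:50:54:21

1279641 ÷ 30 = 42654 full seconds, remainder 21 frames.
42654 s = 11 h 50 min 54 s.
Timecode: 11:50:54:21.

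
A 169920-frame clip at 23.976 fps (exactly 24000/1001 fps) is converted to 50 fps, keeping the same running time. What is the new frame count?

354354 frames

Target frames = source frames × (target rate / source rate) = 169920 × (50)/(24000/1001) = 169920 × 1001/480 = 354354.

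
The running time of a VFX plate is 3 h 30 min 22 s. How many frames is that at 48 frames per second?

605856 frames

3 h 30 min 22 s = 12622 s.
Frames = 12622 × 48 = 605856.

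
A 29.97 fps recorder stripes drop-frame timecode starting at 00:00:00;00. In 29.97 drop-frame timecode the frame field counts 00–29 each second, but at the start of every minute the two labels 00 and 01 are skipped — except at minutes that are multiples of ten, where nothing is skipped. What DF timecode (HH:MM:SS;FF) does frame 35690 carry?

Each 10-minute DF block holds 10 × 60 × 30 − 9 × 2 = 17982 frames. 35690 ÷ 17982 → 1 full block, remainder 17708.
Within the partial block the first minute is 1800 frames and each further minute 1798, so 9 further minute boundaries passed. Total skipped labels = 18 × 1 + 2 × 9 = 36.
Non-drop label index = 35690 + 36 = 35726; at 30 labels/s that is 00:19:50:26, i.e. DF 00:19:50;26.

00:19:50;26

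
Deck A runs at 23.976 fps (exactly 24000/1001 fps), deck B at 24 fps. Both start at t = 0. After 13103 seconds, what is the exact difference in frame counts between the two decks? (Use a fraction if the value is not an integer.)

314472/1001 frames

A emits 24000/1001 × 13103 = 314472000/1001 frames; B emits 24 × 13103 = 314472.
Difference = 314472/1001 frames (≈ 314.1578); B is ahead of A.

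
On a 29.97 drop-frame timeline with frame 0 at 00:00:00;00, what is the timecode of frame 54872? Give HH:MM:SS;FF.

Each 10-minute DF block holds 10 × 60 × 30 − 9 × 2 = 17982 frames. 54872 ÷ 17982 → 3 full blocks, remainder 926.
Within the partial block the first minute is 1800 frames and each further minute 1798, so 0 further minute boundaries passed. Total skipped labels = 18 × 3 + 2 × 0 = 54.
Non-drop label index = 54872 + 54 = 54926; at 30 labels/s that is 00:30:30:26, i.e. DF 00:30:30;26.

00:30:30;26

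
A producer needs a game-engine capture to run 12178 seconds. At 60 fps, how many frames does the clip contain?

Frames = 12178 × 60 = 730680.

730680 frames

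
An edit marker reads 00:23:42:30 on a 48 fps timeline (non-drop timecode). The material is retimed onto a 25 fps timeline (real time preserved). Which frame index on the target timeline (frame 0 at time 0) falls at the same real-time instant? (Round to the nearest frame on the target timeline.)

frame 35566

Source frame index: (0×3600 + 23×60 + 42) × 48 + 30 = 68286.
Real time: 68286 / (48) = 11381/8 s.
Target frame: (11381/8) × (25) = 284525/8 ≈ 35565.625 → 35566.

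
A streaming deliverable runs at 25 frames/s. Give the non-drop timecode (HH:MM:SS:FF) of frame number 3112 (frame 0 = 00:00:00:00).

00:02:04:12

3112 ÷ 25 = 124 full seconds, remainder 12 frames.
124 s = 0 h 2 min 4 s.
Timecode: 00:02:04:12.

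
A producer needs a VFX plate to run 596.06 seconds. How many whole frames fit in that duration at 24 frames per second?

14305 frames

Frames = 596.06 × 24 = 357636/25 ≈ 14305.4400.
Complete frames: 14305.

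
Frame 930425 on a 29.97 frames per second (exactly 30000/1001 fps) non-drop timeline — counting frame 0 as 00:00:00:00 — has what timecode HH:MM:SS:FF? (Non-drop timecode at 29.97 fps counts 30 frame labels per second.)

08:36:54:05

930425 ÷ 30 = 31014 full seconds, remainder 5 frames.
31014 s = 8 h 36 min 54 s.
Timecode: 08:36:54:05.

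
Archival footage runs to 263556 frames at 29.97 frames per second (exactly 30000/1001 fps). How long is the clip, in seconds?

8793.9852 seconds

Running time = 263556 / (30000/1001) = 8793.9852 s.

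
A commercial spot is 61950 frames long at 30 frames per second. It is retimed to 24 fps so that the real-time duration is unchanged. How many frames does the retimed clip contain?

49560 frames

Frames at target rate = 61950 × (24) / (30) = 49560.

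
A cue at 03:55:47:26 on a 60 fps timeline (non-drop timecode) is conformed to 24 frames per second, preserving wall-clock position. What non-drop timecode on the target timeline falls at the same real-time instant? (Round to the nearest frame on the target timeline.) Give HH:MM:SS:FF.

03:55:47:10

Source frame index: (3×3600 + 55×60 + 47) × 60 + 26 = 848846.
Real time: 848846 / (60) = 424423/30 s.
Target frame: (424423/30) × (24) = 1697692/5 ≈ 339538.400 → 339538.
At 24 labels/s: frame 339538 → 03:55:47:10.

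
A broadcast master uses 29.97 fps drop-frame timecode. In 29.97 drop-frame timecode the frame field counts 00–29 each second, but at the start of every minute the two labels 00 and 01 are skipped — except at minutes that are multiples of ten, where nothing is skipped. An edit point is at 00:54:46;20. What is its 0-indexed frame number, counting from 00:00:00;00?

Complete 10-minute blocks: 5, each 17982 frames → 89910.
Remaining 4 whole minutes in the current block: 1800 + 3 × 1798 = 7194 frames.
Within the current minute: 46 × 30 + 20 − 2 = 1398 (labels ;00/;01 skipped at this minute). Total = 89910 + 7194 + 1398 = 98502.

98502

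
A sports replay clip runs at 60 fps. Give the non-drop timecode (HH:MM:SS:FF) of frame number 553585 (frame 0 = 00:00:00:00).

02:33:46:25

553585 ÷ 60 = 9226 full seconds, remainder 25 frames.
9226 s = 2 h 33 min 46 s.
Timecode: 02:33:46:25.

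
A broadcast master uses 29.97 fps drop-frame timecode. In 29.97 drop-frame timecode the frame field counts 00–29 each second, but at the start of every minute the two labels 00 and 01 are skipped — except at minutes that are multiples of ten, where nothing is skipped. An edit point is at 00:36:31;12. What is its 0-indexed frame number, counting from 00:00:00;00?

Complete 10-minute blocks: 3, each 17982 frames → 53946.
Remaining 6 whole minutes in the current block: 1800 + 5 × 1798 = 10790 frames.
Within the current minute: 31 × 30 + 12 − 2 = 940 (labels ;00/;01 skipped at this minute). Total = 53946 + 10790 + 940 = 65676.

65676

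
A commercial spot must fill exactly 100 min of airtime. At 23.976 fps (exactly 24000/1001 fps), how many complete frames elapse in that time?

143856 frames

100 min = 6000 s.
Frames = 6000 × 24000/1001 = 144000000/1001 ≈ 143856.1439.
Complete frames: 143856.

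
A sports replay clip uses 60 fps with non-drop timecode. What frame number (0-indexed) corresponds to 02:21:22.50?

Total seconds to the label: (2 × 3600 + 21 × 60 + 22) = 8482.
Frame index = 8482 × 60 + 50 = 508970.

frame 508970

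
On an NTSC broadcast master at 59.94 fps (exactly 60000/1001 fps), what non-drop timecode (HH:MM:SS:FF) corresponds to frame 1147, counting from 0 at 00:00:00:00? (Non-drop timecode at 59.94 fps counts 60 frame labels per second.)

00:00:19:07

1147 ÷ 60 = 19 full seconds, remainder 7 frames.
19 s = 0 h 0 min 19 s.
Timecode: 00:00:19:07.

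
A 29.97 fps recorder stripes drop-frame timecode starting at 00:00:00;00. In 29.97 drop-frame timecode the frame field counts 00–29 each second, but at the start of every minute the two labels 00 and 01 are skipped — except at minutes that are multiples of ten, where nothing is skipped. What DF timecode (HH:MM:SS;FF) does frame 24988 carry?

00:13:53;22

Each 10-minute DF block holds 10 × 60 × 30 − 9 × 2 = 17982 frames. 24988 ÷ 17982 → 1 full block, remainder 7006.
Within the partial block the first minute is 1800 frames and each further minute 1798, so 3 further minute boundaries passed. Total skipped labels = 18 × 1 + 2 × 3 = 24.
Non-drop label index = 24988 + 24 = 25012; at 30 labels/s that is 00:13:53:22, i.e. DF 00:13:53;22.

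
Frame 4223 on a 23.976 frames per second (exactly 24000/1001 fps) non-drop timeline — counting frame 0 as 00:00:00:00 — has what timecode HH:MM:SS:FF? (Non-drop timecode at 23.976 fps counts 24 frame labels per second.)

4223 ÷ 24 = 175 full seconds, remainder 23 frames.
175 s = 0 h 2 min 55 s.
Timecode: 00:02:55:23.

00:02:55:23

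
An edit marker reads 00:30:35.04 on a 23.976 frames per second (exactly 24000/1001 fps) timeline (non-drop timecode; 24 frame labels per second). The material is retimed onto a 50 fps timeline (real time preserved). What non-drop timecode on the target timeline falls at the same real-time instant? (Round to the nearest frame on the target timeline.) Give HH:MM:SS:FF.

00:30:37:00

Source frame index: (0×3600 + 30×60 + 35) × 24 + 4 = 44044.
Real time: 44044 / (24000/1001) = 11022011/6000 s.
Target frame: (11022011/6000) × (50) = 11022011/120 ≈ 91850.092 → 91850.
At 50 labels/s: frame 91850 → 00:30:37:00.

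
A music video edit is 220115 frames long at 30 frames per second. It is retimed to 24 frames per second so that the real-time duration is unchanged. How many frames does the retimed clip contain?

Target frames = source frames × (target rate / source rate) = 220115 × (24)/(30) = 220115 × 4/5 = 176092.

176092 frames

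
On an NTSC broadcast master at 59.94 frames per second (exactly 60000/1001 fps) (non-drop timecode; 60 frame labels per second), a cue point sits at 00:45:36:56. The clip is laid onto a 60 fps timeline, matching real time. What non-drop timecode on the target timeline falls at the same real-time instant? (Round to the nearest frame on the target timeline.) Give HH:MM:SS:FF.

Source frame index: (0×3600 + 45×60 + 36) × 60 + 56 = 164216.
Real time: 164216 / (60000/1001) = 20547527/7500 s.
Target frame: (20547527/7500) × (60) = 20547527/125 ≈ 164380.216 → 164380.
At 60 labels/s: frame 164380 → 00:45:39:40.

00:45:39:40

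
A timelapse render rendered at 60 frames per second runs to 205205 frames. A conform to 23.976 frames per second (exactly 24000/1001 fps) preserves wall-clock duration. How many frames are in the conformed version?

82000 frames

Target frames = source frames × (target rate / source rate) = 205205 × (24000/1001)/(60) = 205205 × 400/1001 = 82000.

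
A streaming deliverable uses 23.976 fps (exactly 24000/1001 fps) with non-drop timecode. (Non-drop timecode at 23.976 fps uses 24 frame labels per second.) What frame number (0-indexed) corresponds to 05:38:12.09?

Total seconds to the label: (5 × 3600 + 38 × 60 + 12) = 20292.
Frame index = 20292 × 24 + 9 = 487017.

487017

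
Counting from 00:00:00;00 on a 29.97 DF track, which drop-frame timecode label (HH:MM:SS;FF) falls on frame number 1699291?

Each 10-minute DF block holds 10 × 60 × 30 − 9 × 2 = 17982 frames. 1699291 ÷ 17982 → 94 full blocks, remainder 8983.
Within the partial block the first minute is 1800 frames and each further minute 1798, so 4 further minute boundaries passed. Total skipped labels = 18 × 94 + 2 × 4 = 1700.
Non-drop label index = 1699291 + 1700 = 1700991; at 30 labels/s that is 15:44:59:21, i.e. DF 15:44:59;21.

15:44:59;21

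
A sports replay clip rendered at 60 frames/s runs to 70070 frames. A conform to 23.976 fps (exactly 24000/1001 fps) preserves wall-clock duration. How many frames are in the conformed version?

28000 frames

Target frames = source frames × (target rate / source rate) = 70070 × (24000/1001)/(60) = 70070 × 400/1001 = 28000.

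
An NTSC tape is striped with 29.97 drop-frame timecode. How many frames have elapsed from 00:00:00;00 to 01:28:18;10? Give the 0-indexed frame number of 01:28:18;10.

158790

As if non-drop at 30 labels/s: (1 × 3600 + 28 × 60 + 18) × 30 + 10 = 158950.
Minute boundaries passed: 88; those not divisible by 10: 88 − 8 = 80; dropped labels = 2 × 80 = 160.
Actual frame index = 158950 − 160 = 158790.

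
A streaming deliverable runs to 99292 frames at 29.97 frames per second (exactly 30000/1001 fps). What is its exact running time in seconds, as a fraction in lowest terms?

Running time = 99292 ÷ (30000/1001) = 99292 × 1001/30000 = 24847823/7500 s.

24847823/7500 seconds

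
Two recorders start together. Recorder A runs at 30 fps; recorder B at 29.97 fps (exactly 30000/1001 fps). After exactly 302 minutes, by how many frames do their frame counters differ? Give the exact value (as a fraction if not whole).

543600/1001 frames

302 min = 18120 s.
A emits 30 × 18120 = 543600 frames; B emits 30000/1001 × 18120 = 543600000/1001.
Difference = 543600/1001 frames (≈ 543.0569); B is behind A.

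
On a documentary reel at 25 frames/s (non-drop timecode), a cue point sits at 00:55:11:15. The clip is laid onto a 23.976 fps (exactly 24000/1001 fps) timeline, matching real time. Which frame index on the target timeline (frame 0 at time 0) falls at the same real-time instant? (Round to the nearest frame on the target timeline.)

frame 79399

Source frame index: (0×3600 + 55×60 + 11) × 25 + 15 = 82790.
Real time: 82790 / (25) = 16558/5 s.
Target frame: (16558/5) × (24000/1001) = 79478400/1001 ≈ 79399.001 → 79399.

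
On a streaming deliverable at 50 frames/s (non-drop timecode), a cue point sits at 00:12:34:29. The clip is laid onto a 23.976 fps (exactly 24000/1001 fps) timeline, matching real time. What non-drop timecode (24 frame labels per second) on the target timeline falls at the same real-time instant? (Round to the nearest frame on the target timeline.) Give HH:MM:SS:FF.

Source frame index: (0×3600 + 12×60 + 34) × 50 + 29 = 37729.
Real time: 37729 / (50) = 37729/50 s.
Target frame: (37729/50) × (24000/1001) = 18109920/1001 ≈ 18091.828 → 18092.
At 24 labels/s: frame 18092 → 00:12:33:20.

00:12:33:20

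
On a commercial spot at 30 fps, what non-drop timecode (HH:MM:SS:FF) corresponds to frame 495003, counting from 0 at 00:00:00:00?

04:35:00:03

495003 ÷ 30 = 16500 full seconds, remainder 3 frames.
16500 s = 4 h 35 min 0 s.
Timecode: 04:35:00:03.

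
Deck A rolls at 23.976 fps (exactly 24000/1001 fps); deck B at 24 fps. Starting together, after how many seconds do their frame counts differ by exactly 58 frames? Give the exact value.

29029/12 seconds

The gap grows by |24 − 24000/1001| = 24/1001 frames per second.
Time for a 58-frame gap: 58 ÷ (24/1001) = 29029/12 s.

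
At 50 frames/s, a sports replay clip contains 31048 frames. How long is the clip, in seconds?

Running time = 31048 / (50) = 620.96 s.

620.96 seconds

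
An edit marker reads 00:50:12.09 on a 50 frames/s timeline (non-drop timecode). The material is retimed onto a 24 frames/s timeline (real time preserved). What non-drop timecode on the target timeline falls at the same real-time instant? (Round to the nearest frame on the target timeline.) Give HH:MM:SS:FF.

00:50:12:04

Source frame index: (0×3600 + 50×60 + 12) × 50 + 9 = 150609.
Real time: 150609 / (50) = 150609/50 s.
Target frame: (150609/50) × (24) = 1807308/25 ≈ 72292.320 → 72292.
At 24 labels/s: frame 72292 → 00:50:12:04.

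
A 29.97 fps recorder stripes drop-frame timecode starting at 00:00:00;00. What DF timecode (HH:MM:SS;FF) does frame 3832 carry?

00:02:07;26

Each 10-minute DF block holds 10 × 60 × 30 − 9 × 2 = 17982 frames. 3832 ÷ 17982 → 0 full blocks, remainder 3832.
Within the partial block the first minute is 1800 frames and each further minute 1798, so 2 further minute boundaries passed. Total skipped labels = 18 × 0 + 2 × 2 = 4.
Non-drop label index = 3832 + 4 = 3836; at 30 labels/s that is 00:02:07:26, i.e. DF 00:02:07;26.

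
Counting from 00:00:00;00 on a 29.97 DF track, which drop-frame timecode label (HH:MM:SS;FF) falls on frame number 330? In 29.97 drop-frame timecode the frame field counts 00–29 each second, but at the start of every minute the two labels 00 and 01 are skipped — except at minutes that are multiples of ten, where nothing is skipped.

00:00:11;00

Ten DF minutes hold 17982 frames, so frame 330 lies in block 0 (frames 0–17981) with 330 frames into that block.
The block's first minute is 1800 frames and the rest 1798 each; 330 frames reaches minute 0, so 0 × 18 + 0 × 2 = 0 labels have been skipped so far.
Adding those back, label number 330 + 0 = 330 at 30 labels/s is 11 s + 0 f = 0 h 0 min 11 s frame 0, i.e. 00:00:11;00.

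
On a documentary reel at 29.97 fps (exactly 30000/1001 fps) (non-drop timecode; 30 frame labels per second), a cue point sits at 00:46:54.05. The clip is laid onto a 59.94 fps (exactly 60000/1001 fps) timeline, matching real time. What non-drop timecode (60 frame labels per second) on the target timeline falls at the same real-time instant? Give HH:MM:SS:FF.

00:46:54:10

Source frame index: (0×3600 + 46×60 + 54) × 30 + 5 = 84425.
Real time: 84425 / (30000/1001) = 3380377/1200 s.
Target frame: (3380377/1200) × (60000/1001) = 168850.
At 60 labels/s: frame 168850 → 00:46:54:10.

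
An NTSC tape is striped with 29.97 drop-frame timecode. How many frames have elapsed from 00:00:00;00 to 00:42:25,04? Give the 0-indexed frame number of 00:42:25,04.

As if non-drop at 30 labels/s: (0 × 3600 + 42 × 60 + 25) × 30 + 4 = 76354.
Minute boundaries passed: 42; those not divisible by 10: 42 − 4 = 38; dropped labels = 2 × 38 = 76.
Actual frame index = 76354 − 76 = 76278.

76278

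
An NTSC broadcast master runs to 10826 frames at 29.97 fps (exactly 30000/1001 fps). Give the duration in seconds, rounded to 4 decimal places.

Running time = 10826 × 1001/30000 = 5418413/15000 s ≈ 361.2275 s.

361.2275 seconds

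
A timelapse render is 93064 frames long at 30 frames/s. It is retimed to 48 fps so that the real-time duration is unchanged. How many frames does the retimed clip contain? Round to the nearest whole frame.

148902 frames

Frames at target rate = 93064 × (48) / (30) = 744512/5 ≈ 148902.400.
Nearest whole frame: 148902.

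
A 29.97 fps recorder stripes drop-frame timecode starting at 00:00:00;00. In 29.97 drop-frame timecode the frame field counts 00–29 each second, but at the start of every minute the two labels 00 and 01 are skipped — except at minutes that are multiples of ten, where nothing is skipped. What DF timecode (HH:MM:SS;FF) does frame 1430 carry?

00:00:47;20

Each 10-minute DF block holds 10 × 60 × 30 − 9 × 2 = 17982 frames. 1430 ÷ 17982 → 0 full blocks, remainder 1430.
Within the partial block the first minute is 1800 frames and each further minute 1798, so 0 further minute boundaries passed. Total skipped labels = 18 × 0 + 2 × 0 = 0.
Non-drop label index = 1430 + 0 = 1430; at 30 labels/s that is 00:00:47:20, i.e. DF 00:00:47;20.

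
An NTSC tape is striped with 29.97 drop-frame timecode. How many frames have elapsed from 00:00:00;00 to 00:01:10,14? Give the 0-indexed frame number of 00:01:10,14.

2112

Complete 10-minute blocks: 0, each 17982 frames → 0.
Remaining 1 whole minute in the current block: 1800 + 0 × 1798 = 1800 frames.
Within the current minute: 10 × 30 + 14 − 2 = 312 (labels ;00/;01 skipped at this minute). Total = 0 + 1800 + 312 = 2112.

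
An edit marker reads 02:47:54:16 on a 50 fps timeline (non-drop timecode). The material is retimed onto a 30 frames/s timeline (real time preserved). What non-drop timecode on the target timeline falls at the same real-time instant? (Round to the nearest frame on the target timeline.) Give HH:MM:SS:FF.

Source frame index: (2×3600 + 47×60 + 54) × 50 + 16 = 503716.
Real time: 503716 / (50) = 251858/25 s.
Target frame: (251858/25) × (30) = 1511148/5 ≈ 302229.600 → 302230.
At 30 labels/s: frame 302230 → 02:47:54:10.

02:47:54:10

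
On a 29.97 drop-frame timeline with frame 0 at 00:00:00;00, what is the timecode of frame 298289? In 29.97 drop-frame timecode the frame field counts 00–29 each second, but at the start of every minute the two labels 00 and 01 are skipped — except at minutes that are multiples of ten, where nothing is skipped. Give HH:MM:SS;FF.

Ten DF minutes hold 17982 frames, so frame 298289 lies in block 16 (frames 287712–305693) with 10577 frames into that block.
The block's first minute is 1800 frames and the rest 1798 each; 10577 frames reaches minute 5, so 16 × 18 + 5 × 2 = 298 labels have been skipped so far.
Adding those back, label number 298289 + 298 = 298587 at 30 labels/s is 9952 s + 27 f = 2 h 45 min 52 s frame 27, i.e. 02:45:52;27.

02:45:52;27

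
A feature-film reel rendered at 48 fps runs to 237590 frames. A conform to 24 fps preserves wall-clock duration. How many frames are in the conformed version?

118795 frames

Target frames = source frames × (target rate / source rate) = 237590 × (24)/(48) = 237590 × 1/2 = 118795.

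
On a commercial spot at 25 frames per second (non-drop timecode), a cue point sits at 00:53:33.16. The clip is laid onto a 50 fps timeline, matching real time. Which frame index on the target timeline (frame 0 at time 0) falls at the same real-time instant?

Source frame index: (0×3600 + 53×60 + 33) × 25 + 16 = 80341.
Real time: 80341 / (25) = 80341/25 s.
Target frame: (80341/25) × (50) = 160682.

frame 160682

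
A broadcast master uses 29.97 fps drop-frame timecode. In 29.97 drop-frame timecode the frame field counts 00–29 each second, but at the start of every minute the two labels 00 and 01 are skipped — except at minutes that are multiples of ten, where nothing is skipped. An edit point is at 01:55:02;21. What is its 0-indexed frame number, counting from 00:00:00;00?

206873

Complete 10-minute blocks: 11, each 17982 frames → 197802.
Remaining 5 whole minutes in the current block: 1800 + 4 × 1798 = 8992 frames.
Within the current minute: 2 × 30 + 21 − 2 = 79 (labels ;00/;01 skipped at this minute). Total = 197802 + 8992 + 79 = 206873.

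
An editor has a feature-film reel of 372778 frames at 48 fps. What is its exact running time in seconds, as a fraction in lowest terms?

186389/24 seconds

Running time = 372778 ÷ (48) = 372778 × 1/48 = 186389/24 s.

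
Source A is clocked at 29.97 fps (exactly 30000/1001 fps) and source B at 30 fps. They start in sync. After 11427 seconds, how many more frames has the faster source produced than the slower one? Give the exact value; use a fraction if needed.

26370/77 frames

A emits 30000/1001 × 11427 = 26370000/77 frames; B emits 30 × 11427 = 342810.
Difference = 26370/77 frames (≈ 342.4675); B is ahead of A.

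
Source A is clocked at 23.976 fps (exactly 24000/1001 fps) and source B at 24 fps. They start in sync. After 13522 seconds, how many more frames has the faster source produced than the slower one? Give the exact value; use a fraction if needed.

324528/1001 frames

A emits 24000/1001 × 13522 = 324528000/1001 frames; B emits 24 × 13522 = 324528.
Difference = 324528/1001 frames (≈ 324.2038); B is ahead of A.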